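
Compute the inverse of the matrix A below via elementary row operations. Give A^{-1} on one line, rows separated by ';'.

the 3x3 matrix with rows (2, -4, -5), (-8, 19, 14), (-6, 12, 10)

inverse = [-11/15 2/3 -13/10; 2/15 1/3 -2/5; -3/5 0 -1/5]

Gauss-Jordan on [A | I]:
R1 <- (1/2)*R1:  [    1    -2  -5/2  |   1/2     0     0 ]
R2 <- R2 - (-8)*R1:  [  0   3  -6  |   4   1   0 ]
R3 <- R3 - (-6)*R1:  [  0   0  -5  |   3   0   1 ]
R2 <- (1/3)*R2:  [   0    1   -2  |  4/3  1/3    0 ]
R1 <- R1 - (-2)*R2:  [     1      0  -13/2  |   19/6    2/3      0 ]
R3 <- (1/-5)*R3:  [    0     0     1  |  -3/5     0  -1/5 ]
R1 <- R1 - (-13/2)*R3:  [      1       0       0  |  -11/15     2/3  -13/10 ]
R2 <- R2 - (-2)*R3:  [    0     1     0  |  2/15   1/3  -2/5 ]
Right block of [I | A^{-1}] is the inverse:
[ -11/15  2/3  -13/10 ]
[   2/15  1/3    -2/5 ]
[   -3/5    0    -1/5 ]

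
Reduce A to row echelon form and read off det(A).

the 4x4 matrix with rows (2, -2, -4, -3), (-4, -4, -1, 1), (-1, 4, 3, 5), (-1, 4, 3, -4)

det(A) = -342

Forward elimination:
R2 <- R2 - (-2)*R1:  [  0  -8  -9  -5 ]
R3 <- R3 - (-1/2)*R1:  [   0    3    1  7/2 ]
R4 <- R4 - (-1/2)*R1:  [     0      3      1  -11/2 ]
R3 <- R3 - (-3/8)*R2:  [     0      0  -19/8   13/8 ]
R4 <- R4 - (-3/8)*R2:  [     0      0  -19/8  -59/8 ]
R4 <- R4 - (1)*R3:  [  0   0   0  -9 ]
Upper-triangular form:
[ 2  -2     -4    -3 ]
[ 0  -8     -9    -5 ]
[ 0   0  -19/8  13/8 ]
[ 0   0      0    -9 ]
det(A) = (-1)^0 * (2) * (-8) * (-19/8) * (-9) = -342  (0 row swaps -> sign +1)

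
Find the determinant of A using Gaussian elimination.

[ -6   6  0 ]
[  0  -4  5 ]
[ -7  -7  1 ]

det(A) = -396

Forward elimination:
R3 <- R3 - (7/6)*R1:  [   0  -14    1 ]
R3 <- R3 - (7/2)*R2:  [     0      0  -33/2 ]
Upper-triangular form:
[ -6   6      0 ]
[  0  -4      5 ]
[  0   0  -33/2 ]
det(A) = (-1)^0 * (-6) * (-4) * (-33/2) = -396  (0 row swaps -> sign +1)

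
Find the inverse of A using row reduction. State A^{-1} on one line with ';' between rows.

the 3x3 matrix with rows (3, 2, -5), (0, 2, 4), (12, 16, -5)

Gauss-Jordan on [A | I]:
R1 <- (1/3)*R1:  [    1   2/3  -5/3  |   1/3     0     0 ]
R3 <- R3 - (12)*R1:  [  0   8  15  |  -4   0   1 ]
R2 <- (1/2)*R2:  [   0    1    2  |    0  1/2    0 ]
R1 <- R1 - (2/3)*R2:  [    1     0    -3  |   1/3  -1/3     0 ]
R3 <- R3 - (8)*R2:  [  0   0  -1  |  -4  -4   1 ]
R3 <- (1/-1)*R3:  [  0   0   1  |   4   4  -1 ]
R1 <- R1 - (-3)*R3:  [    1     0     0  |  37/3  35/3    -3 ]
R2 <- R2 - (2)*R3:  [     0      1      0  |     -8  -15/2      2 ]
Right block of [I | A^{-1}] is the inverse:
[ 37/3   35/3  -3 ]
[   -8  -15/2   2 ]
[    4      4  -1 ]

inverse = [37/3 35/3 -3; -8 -15/2 2; 4 4 -1]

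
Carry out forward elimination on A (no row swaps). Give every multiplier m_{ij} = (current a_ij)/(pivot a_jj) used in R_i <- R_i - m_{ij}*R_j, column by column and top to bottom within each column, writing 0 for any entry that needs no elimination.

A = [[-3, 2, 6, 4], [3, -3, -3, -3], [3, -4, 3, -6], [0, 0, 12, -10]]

multipliers: -1, -1, 0, 2, 0, 4

Forward elimination:
R2 <- R2 - (-1)*R1:  [  0  -1   3   1 ]
R3 <- R3 - (-1)*R1:  [  0  -2   9  -2 ]
R4: entry in column 1 is already 0 -> m_{41} = 0 (no row operation needed)
R3 <- R3 - (2)*R2:  [  0   0   3  -4 ]
R4: entry in column 2 is already 0 -> m_{42} = 0 (no row operation needed)
R4 <- R4 - (4)*R3:  [ 0  0  0  6 ]
Multipliers (in order of application): m_{21} = -1, m_{31} = -1, m_{41} = 0, m_{32} = 2, m_{42} = 0, m_{43} = 4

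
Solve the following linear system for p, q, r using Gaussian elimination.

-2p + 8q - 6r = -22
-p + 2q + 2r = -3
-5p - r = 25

(-5, -4, 0)

Forward elimination on [A|b]:
R2 <- R2 - (1/2)*R1:  [  0  -2   5   8 ]
R3 <- R3 - (5/2)*R1:  [   0  -20   14   80 ]
R3 <- R3 - (10)*R2:  [   0    0  -36    0 ]
Row echelon form:
[ -2   8   -6  |  -22 ]
[  0  -2    5  |    8 ]
[  0   0  -36  |    0 ]
Back-substitution:
r = (0) / -36 = 0
q = (8 - (5)*(0)) / -2 = -4
p = (-22 - (8)*(-4) - (-6)*(0)) / -2 = -5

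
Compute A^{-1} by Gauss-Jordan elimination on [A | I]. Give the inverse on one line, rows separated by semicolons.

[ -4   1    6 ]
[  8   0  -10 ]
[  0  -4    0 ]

Gauss-Jordan on [A | I]:
R1 <- (1/-4)*R1:  [    1  -1/4  -3/2  |  -1/4     0     0 ]
R2 <- R2 - (8)*R1:  [ 0  2  2  |  2  1  0 ]
R2 <- (1/2)*R2:  [   0    1    1  |    1  1/2    0 ]
R1 <- R1 - (-1/4)*R2:  [    1     0  -5/4  |     0   1/8     0 ]
R3 <- R3 - (-4)*R2:  [ 0  0  4  |  4  2  1 ]
R3 <- (1/4)*R3:  [   0    0    1  |    1  1/2  1/4 ]
R1 <- R1 - (-5/4)*R3:  [    1     0     0  |   5/4   3/4  5/16 ]
R2 <- R2 - (1)*R3:  [    0     1     0  |     0     0  -1/4 ]
Right block of [I | A^{-1}] is the inverse:
[ 5/4  3/4  5/16 ]
[   0    0  -1/4 ]
[   1  1/2   1/4 ]

inverse = [5/4 3/4 5/16; 0 0 -1/4; 1 1/2 1/4]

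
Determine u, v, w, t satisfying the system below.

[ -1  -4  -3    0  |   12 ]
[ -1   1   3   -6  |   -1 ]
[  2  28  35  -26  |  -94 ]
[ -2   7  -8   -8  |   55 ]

(-4, 1, -4, -1)

Forward elimination on [A|b]:
R2 <- R2 - (1)*R1:  [   0    5    6   -6  -13 ]
R3 <- R3 - (-2)*R1:  [   0   20   29  -26  -70 ]
R4 <- R4 - (2)*R1:  [  0  15  -2  -8  31 ]
R3 <- R3 - (4)*R2:  [   0    0    5   -2  -18 ]
R4 <- R4 - (3)*R2:  [   0    0  -20   10   70 ]
R4 <- R4 - (-4)*R3:  [  0   0   0   2  -2 ]
Row echelon form:
[ -1  -4  -3   0  |   12 ]
[  0   5   6  -6  |  -13 ]
[  0   0   5  -2  |  -18 ]
[  0   0   0   2  |   -2 ]
Back-substitution:
t = (-2) / 2 = -1
w = (-18 - (-2)*(-1)) / 5 = -4
v = (-13 - (6)*(-4) - (-6)*(-1)) / 5 = 1
u = (12 - (-4)*(1) - (-3)*(-4)) / -1 = -4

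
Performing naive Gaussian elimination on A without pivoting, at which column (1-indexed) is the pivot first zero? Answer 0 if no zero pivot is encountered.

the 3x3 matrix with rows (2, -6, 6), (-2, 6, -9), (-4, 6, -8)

first zero-pivot column = 2

Naive forward elimination:
R2 <- R2 - (-1)*R1:  [  0   0  -3 ]
R3 <- R3 - (-2)*R1:  [  0  -6   4 ]
Matrix at this point:
[ 2  -6   6 ]
[ 0   0  -3 ]
[ 0  -6   4 ]
Pivot entry (2,2) is zero but row 3 has -6 in column 2 -> naive elimination stops; a row interchange (e.g. R2 <-> R3) would be required here.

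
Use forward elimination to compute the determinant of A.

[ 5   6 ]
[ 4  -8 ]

Forward elimination:
R2 <- R2 - (4/5)*R1:  [     0  -64/5 ]
Upper-triangular form:
[ 5      6 ]
[ 0  -64/5 ]
det(A) = (-1)^0 * (5) * (-64/5) = -64  (0 row swaps -> sign +1)

det(A) = -64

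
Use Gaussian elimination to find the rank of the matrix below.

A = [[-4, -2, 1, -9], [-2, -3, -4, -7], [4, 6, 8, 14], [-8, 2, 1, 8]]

Row reduction:
R2 <- R2 - (1/2)*R1:  [    0    -2  -9/2  -5/2 ]
R3 <- R3 - (-1)*R1:  [ 0  4  9  5 ]
R4 <- R4 - (2)*R1:  [  0   6  -1  26 ]
R3 <- R3 - (-2)*R2:  [ 0  0  0  0 ]
R4 <- R4 - (-3)*R2:  [     0      0  -29/2   37/2 ]
R3 <-> R4   (pivot in column 3 was zero)
[ -4  -2      1    -9 ]
[  0  -2   -9/2  -5/2 ]
[  0   0  -29/2  37/2 ]
[  0   0      0     0 ]
Row echelon form:
[ -4  -2      1    -9 ]
[  0  -2   -9/2  -5/2 ]
[  0   0  -29/2  37/2 ]
[  0   0      0     0 ]
Nonzero rows / pivot columns: 3

rank(A) = 3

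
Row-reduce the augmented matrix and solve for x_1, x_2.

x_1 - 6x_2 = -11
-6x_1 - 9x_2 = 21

(-5, 1)

Forward elimination on [A|b]:
R2 <- R2 - (-6)*R1:  [   0  -45  -45 ]
Row echelon form:
[ 1   -6  |  -11 ]
[ 0  -45  |  -45 ]
Back-substitution:
x_2 = (-45) / -45 = 1
x_1 = (-11 - (-6)*(1)) / 1 = -5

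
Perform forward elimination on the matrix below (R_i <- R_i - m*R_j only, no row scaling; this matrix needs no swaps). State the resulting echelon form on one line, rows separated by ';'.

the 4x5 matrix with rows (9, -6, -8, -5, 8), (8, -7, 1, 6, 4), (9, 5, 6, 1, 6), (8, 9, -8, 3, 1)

REF = [9 -6 -8 -5 8; 0 -5/3 73/9 94/9 -28/9; 0 0 1013/15 1124/15 -338/15; 0 0 0 21125/1013 -10017/1013]

Forward elimination:
R2 <- R2 - (8/9)*R1:  [     0   -5/3   73/9   94/9  -28/9 ]
R3 <- R3 - (1)*R1:  [  0  11  14   6  -2 ]
R4 <- R4 - (8/9)*R1:  [     0   43/3   -8/9   67/9  -55/9 ]
R3 <- R3 - (-33/5)*R2:  [       0        0  1013/15  1124/15  -338/15 ]
R4 <- R4 - (-43/5)*R2:  [       0        0  1033/15  1459/15  -493/15 ]
R4 <- R4 - (1033/1013)*R3:  [           0            0            0   21125/1013  -10017/1013 ]
Row echelon form:
[ 9    -6       -8          -5            8 ]
[ 0  -5/3     73/9        94/9        -28/9 ]
[ 0     0  1013/15     1124/15      -338/15 ]
[ 0     0        0  21125/1013  -10017/1013 ]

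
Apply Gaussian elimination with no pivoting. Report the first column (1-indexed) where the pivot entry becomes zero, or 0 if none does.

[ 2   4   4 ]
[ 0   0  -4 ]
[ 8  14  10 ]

first zero-pivot column = 2

Naive forward elimination:
R3 <- R3 - (4)*R1:  [  0  -2  -6 ]
Matrix at this point:
[ 2   4   4 ]
[ 0   0  -4 ]
[ 0  -2  -6 ]
Pivot entry (2,2) is zero but row 3 has -2 in column 2 -> naive elimination stops; a row interchange (e.g. R2 <-> R3) would be required here.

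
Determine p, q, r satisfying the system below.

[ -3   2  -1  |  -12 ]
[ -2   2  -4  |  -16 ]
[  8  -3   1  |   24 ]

Forward elimination on [A|b]:
R2 <- R2 - (2/3)*R1:  [     0    2/3  -10/3     -8 ]
R3 <- R3 - (-8/3)*R1:  [    0   7/3  -5/3    -8 ]
R3 <- R3 - (7/2)*R2:  [  0   0  10  20 ]
Row echelon form:
[ -3    2     -1  |  -12 ]
[  0  2/3  -10/3  |   -8 ]
[  0    0     10  |   20 ]
Back-substitution:
r = (20) / 10 = 2
q = (-8 - (-10/3)*(2)) / (2/3) = -2
p = (-12 - (2)*(-2) - (-1)*(2)) / -3 = 2

(2, -2, 2)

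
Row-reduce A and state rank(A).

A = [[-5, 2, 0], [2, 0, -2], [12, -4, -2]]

Row reduction:
R2 <- R2 - (-2/5)*R1:  [   0  4/5   -2 ]
R3 <- R3 - (-12/5)*R1:  [   0  4/5   -2 ]
R3 <- R3 - (1)*R2:  [ 0  0  0 ]
Row echelon form:
[ -5    2   0 ]
[  0  4/5  -2 ]
[  0    0   0 ]
Nonzero rows / pivot columns: 2

rank(A) = 2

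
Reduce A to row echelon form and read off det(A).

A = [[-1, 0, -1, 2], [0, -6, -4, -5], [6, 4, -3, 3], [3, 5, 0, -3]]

Forward elimination:
R3 <- R3 - (-6)*R1:  [  0   4  -9  15 ]
R4 <- R4 - (-3)*R1:  [  0   5  -3   3 ]
R3 <- R3 - (-2/3)*R2:  [     0      0  -35/3   35/3 ]
R4 <- R4 - (-5/6)*R2:  [     0      0  -19/3   -7/6 ]
R4 <- R4 - (19/35)*R3:  [     0      0      0  -15/2 ]
Upper-triangular form:
[ -1   0     -1      2 ]
[  0  -6     -4     -5 ]
[  0   0  -35/3   35/3 ]
[  0   0      0  -15/2 ]
det(A) = (-1)^0 * (-1) * (-6) * (-35/3) * (-15/2) = 525  (0 row swaps -> sign +1)

det(A) = 525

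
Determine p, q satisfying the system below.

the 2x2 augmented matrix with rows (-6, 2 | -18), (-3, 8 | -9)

Forward elimination on [A|b]:
R2 <- R2 - (1/2)*R1:  [ 0  7  0 ]
Row echelon form:
[ -6  2  |  -18 ]
[  0  7  |    0 ]
Back-substitution:
q = (0) / 7 = 0
p = (-18 - (2)*(0)) / -6 = 3

(3, 0)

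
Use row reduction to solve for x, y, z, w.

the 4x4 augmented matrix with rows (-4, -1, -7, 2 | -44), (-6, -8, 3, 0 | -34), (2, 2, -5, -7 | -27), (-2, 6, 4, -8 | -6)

Forward elimination on [A|b]:
R2 <- R2 - (3/2)*R1:  [     0  -13/2   27/2     -3     32 ]
R3 <- R3 - (-1/2)*R1:  [     0    3/2  -17/2     -6    -49 ]
R4 <- R4 - (1/2)*R1:  [    0  13/2  15/2    -9    16 ]
R3 <- R3 - (-3/13)*R2:  [       0        0   -70/13   -87/13  -541/13 ]
R4 <- R4 - (-1)*R2:  [   0    0   21  -12   48 ]
R4 <- R4 - (-39/10)*R3:  [        0         0         0   -381/10  -1143/10 ]
Row echelon form:
[ -4     -1      -7        2  |       -44 ]
[  0  -13/2    27/2       -3  |        32 ]
[  0      0  -70/13   -87/13  |   -541/13 ]
[  0      0       0  -381/10  |  -1143/10 ]
Back-substitution:
w = (-1143/10) / (-381/10) = 3
z = (-541/13 - (-87/13)*(3)) / (-70/13) = 4
y = (32 - (27/2)*(4) - (-3)*(3)) / (-13/2) = 2
x = (-44 - (-1)*(2) - (-7)*(4) - (2)*(3)) / -4 = 5

(5, 2, 4, 3)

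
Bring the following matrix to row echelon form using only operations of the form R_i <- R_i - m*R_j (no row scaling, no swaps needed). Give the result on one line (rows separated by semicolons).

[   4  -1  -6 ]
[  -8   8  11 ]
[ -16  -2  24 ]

Forward elimination:
R2 <- R2 - (-2)*R1:  [  0   6  -1 ]
R3 <- R3 - (-4)*R1:  [  0  -6   0 ]
R3 <- R3 - (-1)*R2:  [  0   0  -1 ]
Row echelon form:
[ 4  -1  -6 ]
[ 0   6  -1 ]
[ 0   0  -1 ]

REF = [4 -1 -6; 0 6 -1; 0 0 -1]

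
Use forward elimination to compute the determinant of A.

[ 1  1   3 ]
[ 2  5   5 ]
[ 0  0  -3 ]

Forward elimination:
R2 <- R2 - (2)*R1:  [  0   3  -1 ]
Upper-triangular form:
[ 1  1   3 ]
[ 0  3  -1 ]
[ 0  0  -3 ]
det(A) = (-1)^0 * (1) * (3) * (-3) = -9  (0 row swaps -> sign +1)

det(A) = -9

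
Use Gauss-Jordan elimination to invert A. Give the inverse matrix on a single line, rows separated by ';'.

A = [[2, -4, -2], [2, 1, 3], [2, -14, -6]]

inverse = [3/5 1/15 -1/6; 3/10 -2/15 -1/6; -1/2 1/3 1/6]

Gauss-Jordan on [A | I]:
R1 <- (1/2)*R1:  [   1   -2   -1  |  1/2    0    0 ]
R2 <- R2 - (2)*R1:  [  0   5   5  |  -1   1   0 ]
R3 <- R3 - (2)*R1:  [   0  -10   -4  |   -1    0    1 ]
R2 <- (1/5)*R2:  [    0     1     1  |  -1/5   1/5     0 ]
R1 <- R1 - (-2)*R2:  [    1     0     1  |  1/10   2/5     0 ]
R3 <- R3 - (-10)*R2:  [  0   0   6  |  -3   2   1 ]
R3 <- (1/6)*R3:  [    0     0     1  |  -1/2   1/3   1/6 ]
R1 <- R1 - (1)*R3:  [    1     0     0  |   3/5  1/15  -1/6 ]
R2 <- R2 - (1)*R3:  [     0      1      0  |   3/10  -2/15   -1/6 ]
Right block of [I | A^{-1}] is the inverse:
[  3/5   1/15  -1/6 ]
[ 3/10  -2/15  -1/6 ]
[ -1/2    1/3   1/6 ]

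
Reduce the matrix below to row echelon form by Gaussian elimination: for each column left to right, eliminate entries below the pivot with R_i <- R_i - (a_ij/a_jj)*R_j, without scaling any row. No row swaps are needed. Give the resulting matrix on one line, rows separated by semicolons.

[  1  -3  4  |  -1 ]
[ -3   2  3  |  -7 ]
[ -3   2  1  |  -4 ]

REF = [1 -3 4 -1; 0 -7 15 -10; 0 0 -2 3]

Forward elimination:
R2 <- R2 - (-3)*R1:  [   0   -7   15  -10 ]
R3 <- R3 - (-3)*R1:  [  0  -7  13  -7 ]
R3 <- R3 - (1)*R2:  [  0   0  -2   3 ]
Row echelon form:
[ 1  -3   4  |   -1 ]
[ 0  -7  15  |  -10 ]
[ 0   0  -2  |    3 ]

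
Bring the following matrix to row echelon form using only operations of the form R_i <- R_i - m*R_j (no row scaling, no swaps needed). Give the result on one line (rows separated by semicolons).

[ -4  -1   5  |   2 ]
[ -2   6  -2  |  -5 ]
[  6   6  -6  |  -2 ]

REF = [-4 -1 5 2; 0 13/2 -9/2 -6; 0 0 60/13 67/13]

Forward elimination:
R2 <- R2 - (1/2)*R1:  [    0  13/2  -9/2    -6 ]
R3 <- R3 - (-3/2)*R1:  [   0  9/2  3/2    1 ]
R3 <- R3 - (9/13)*R2:  [     0      0  60/13  67/13 ]
Row echelon form:
[ -4    -1      5  |      2 ]
[  0  13/2   -9/2  |     -6 ]
[  0     0  60/13  |  67/13 ]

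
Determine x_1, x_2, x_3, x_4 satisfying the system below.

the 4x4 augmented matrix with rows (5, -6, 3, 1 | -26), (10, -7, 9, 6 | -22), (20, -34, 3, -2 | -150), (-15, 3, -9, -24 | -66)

Forward elimination on [A|b]:
R2 <- R2 - (2)*R1:  [  0   5   3   4  30 ]
R3 <- R3 - (4)*R1:  [   0  -10   -9   -6  -46 ]
R4 <- R4 - (-3)*R1:  [    0   -15     0   -21  -144 ]
R3 <- R3 - (-2)*R2:  [  0   0  -3   2  14 ]
R4 <- R4 - (-3)*R2:  [   0    0    9   -9  -54 ]
R4 <- R4 - (-3)*R3:  [   0    0    0   -3  -12 ]
Row echelon form:
[ 5  -6   3   1  |  -26 ]
[ 0   5   3   4  |   30 ]
[ 0   0  -3   2  |   14 ]
[ 0   0   0  -3  |  -12 ]
Back-substitution:
x_4 = (-12) / -3 = 4
x_3 = (14 - (2)*(4)) / -3 = -2
x_2 = (30 - (3)*(-2) - (4)*(4)) / 5 = 4
x_1 = (-26 - (-6)*(4) - (3)*(-2) - (1)*(4)) / 5 = 0

(0, 4, -2, 4)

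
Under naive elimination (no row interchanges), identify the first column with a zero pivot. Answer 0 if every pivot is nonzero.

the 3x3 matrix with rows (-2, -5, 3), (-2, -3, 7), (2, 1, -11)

Naive forward elimination:
R2 <- R2 - (1)*R1:  [ 0  2  4 ]
R3 <- R3 - (-1)*R1:  [  0  -4  -8 ]
R3 <- R3 - (-2)*R2:  [ 0  0  0 ]
Matrix at this point:
[ -2  -5  3 ]
[  0   2  4 ]
[  0   0  0 ]
Pivot entry (3,3) in the last row is zero and there are no rows below to swap with -> zero pivot in column 3 (A is singular).

first zero-pivot column = 3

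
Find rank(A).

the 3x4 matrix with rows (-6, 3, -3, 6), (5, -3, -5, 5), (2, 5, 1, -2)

rank(A) = 3

Row reduction:
R2 <- R2 - (-5/6)*R1:  [     0   -1/2  -15/2     10 ]
R3 <- R3 - (-1/3)*R1:  [ 0  6  0  0 ]
R3 <- R3 - (-12)*R2:  [   0    0  -90  120 ]
Row echelon form:
[ -6     3     -3    6 ]
[  0  -1/2  -15/2   10 ]
[  0     0    -90  120 ]
Nonzero rows / pivot columns: 3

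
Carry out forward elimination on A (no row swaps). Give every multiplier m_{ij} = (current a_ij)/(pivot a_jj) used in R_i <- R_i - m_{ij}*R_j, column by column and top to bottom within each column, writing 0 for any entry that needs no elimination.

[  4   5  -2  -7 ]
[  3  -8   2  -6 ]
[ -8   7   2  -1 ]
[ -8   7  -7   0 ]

multipliers: 3/4, -2, -2, -68/47, -68/47, -31/16

Forward elimination:
R2 <- R2 - (3/4)*R1:  [     0  -47/4    7/2   -3/4 ]
R3 <- R3 - (-2)*R1:  [   0   17   -2  -15 ]
R4 <- R4 - (-2)*R1:  [   0   17  -11  -14 ]
R3 <- R3 - (-68/47)*R2:  [       0        0   144/47  -756/47 ]
R4 <- R4 - (-68/47)*R2:  [       0        0  -279/47  -709/47 ]
R4 <- R4 - (-31/16)*R3:  [      0       0       0  -185/4 ]
Multipliers (in order of application): m_{21} = 3/4, m_{31} = -2, m_{41} = -2, m_{32} = -68/47, m_{42} = -68/47, m_{43} = -31/16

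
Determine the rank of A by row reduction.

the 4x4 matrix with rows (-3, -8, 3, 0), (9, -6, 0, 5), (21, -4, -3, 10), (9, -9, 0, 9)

Row reduction:
R2 <- R2 - (-3)*R1:  [   0  -30    9    5 ]
R3 <- R3 - (-7)*R1:  [   0  -60   18   10 ]
R4 <- R4 - (-3)*R1:  [   0  -33    9    9 ]
R3 <- R3 - (2)*R2:  [ 0  0  0  0 ]
R4 <- R4 - (11/10)*R2:  [     0      0  -9/10    7/2 ]
R3 <-> R4   (pivot in column 3 was zero)
[ -3   -8      3    0 ]
[  0  -30      9    5 ]
[  0    0  -9/10  7/2 ]
[  0    0      0    0 ]
Row echelon form:
[ -3   -8      3    0 ]
[  0  -30      9    5 ]
[  0    0  -9/10  7/2 ]
[  0    0      0    0 ]
Nonzero rows / pivot columns: 3

rank(A) = 3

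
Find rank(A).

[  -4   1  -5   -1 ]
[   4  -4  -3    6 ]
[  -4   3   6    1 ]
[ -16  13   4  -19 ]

rank(A) = 3

Row reduction:
R2 <- R2 - (-1)*R1:  [  0  -3  -8   5 ]
R3 <- R3 - (1)*R1:  [  0   2  11   2 ]
R4 <- R4 - (4)*R1:  [   0    9   24  -15 ]
R3 <- R3 - (-2/3)*R2:  [    0     0  17/3  16/3 ]
R4 <- R4 - (-3)*R2:  [ 0  0  0  0 ]
Row echelon form:
[ -4   1    -5    -1 ]
[  0  -3    -8     5 ]
[  0   0  17/3  16/3 ]
[  0   0     0     0 ]
Nonzero rows / pivot columns: 3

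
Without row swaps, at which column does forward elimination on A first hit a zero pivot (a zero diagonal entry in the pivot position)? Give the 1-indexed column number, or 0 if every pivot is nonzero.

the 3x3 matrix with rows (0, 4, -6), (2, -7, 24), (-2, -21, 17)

Naive forward elimination:
Pivot entry (1,1) is zero but row 2 has 2 in column 1 -> naive elimination stops; a row interchange (e.g. R1 <-> R2) would be required here.

first zero-pivot column = 1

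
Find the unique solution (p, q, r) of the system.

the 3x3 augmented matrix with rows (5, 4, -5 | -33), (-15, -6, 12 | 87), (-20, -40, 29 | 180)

Forward elimination on [A|b]:
R2 <- R2 - (-3)*R1:  [   0    6   -3  -12 ]
R3 <- R3 - (-4)*R1:  [   0  -24    9   48 ]
R3 <- R3 - (-4)*R2:  [  0   0  -3   0 ]
Row echelon form:
[ 5  4  -5  |  -33 ]
[ 0  6  -3  |  -12 ]
[ 0  0  -3  |    0 ]
Back-substitution:
r = (0) / -3 = 0
q = (-12 - (-3)*(0)) / 6 = -2
p = (-33 - (4)*(-2) - (-5)*(0)) / 5 = -5

(-5, -2, 0)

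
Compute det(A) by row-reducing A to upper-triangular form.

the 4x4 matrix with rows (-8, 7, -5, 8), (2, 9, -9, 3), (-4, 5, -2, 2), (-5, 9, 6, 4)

Forward elimination:
R2 <- R2 - (-1/4)*R1:  [     0   43/4  -41/4      5 ]
R3 <- R3 - (1/2)*R1:  [   0  3/2  1/2   -2 ]
R4 <- R4 - (5/8)*R1:  [    0  37/8  73/8    -1 ]
R3 <- R3 - (6/43)*R2:  [       0        0    83/43  -116/43 ]
R4 <- R4 - (37/86)*R2:  [       0        0   582/43  -271/86 ]
R4 <- R4 - (582/83)*R3:  [        0         0         0  2617/166 ]
Upper-triangular form:
[ -8     7     -5         8 ]
[  0  43/4  -41/4         5 ]
[  0     0  83/43   -116/43 ]
[  0     0      0  2617/166 ]
det(A) = (-1)^0 * (-8) * (43/4) * (83/43) * (2617/166) = -2617  (0 row swaps -> sign +1)

det(A) = -2617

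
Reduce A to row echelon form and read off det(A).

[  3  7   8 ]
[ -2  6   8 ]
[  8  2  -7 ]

Forward elimination:
R2 <- R2 - (-2/3)*R1:  [    0  32/3  40/3 ]
R3 <- R3 - (8/3)*R1:  [     0  -50/3  -85/3 ]
R3 <- R3 - (-25/16)*R2:  [     0      0  -15/2 ]
Upper-triangular form:
[ 3     7      8 ]
[ 0  32/3   40/3 ]
[ 0     0  -15/2 ]
det(A) = (-1)^0 * (3) * (32/3) * (-15/2) = -240  (0 row swaps -> sign +1)

det(A) = -240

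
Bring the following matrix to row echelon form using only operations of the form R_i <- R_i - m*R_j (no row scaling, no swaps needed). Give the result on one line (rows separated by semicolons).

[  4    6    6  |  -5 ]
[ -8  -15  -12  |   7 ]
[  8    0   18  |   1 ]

Forward elimination:
R2 <- R2 - (-2)*R1:  [  0  -3   0  -3 ]
R3 <- R3 - (2)*R1:  [   0  -12    6   11 ]
R3 <- R3 - (4)*R2:  [  0   0   6  23 ]
Row echelon form:
[ 4   6  6  |  -5 ]
[ 0  -3  0  |  -3 ]
[ 0   0  6  |  23 ]

REF = [4 6 6 -5; 0 -3 0 -3; 0 0 6 23]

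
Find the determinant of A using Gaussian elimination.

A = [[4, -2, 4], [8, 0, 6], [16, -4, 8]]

Forward elimination:
R2 <- R2 - (2)*R1:  [  0   4  -2 ]
R3 <- R3 - (4)*R1:  [  0   4  -8 ]
R3 <- R3 - (1)*R2:  [  0   0  -6 ]
Upper-triangular form:
[ 4  -2   4 ]
[ 0   4  -2 ]
[ 0   0  -6 ]
det(A) = (-1)^0 * (4) * (4) * (-6) = -96  (0 row swaps -> sign +1)

det(A) = -96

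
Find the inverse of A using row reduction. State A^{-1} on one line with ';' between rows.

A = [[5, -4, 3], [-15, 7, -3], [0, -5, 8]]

inverse = [-41/50 -17/50 9/50; -12/5 -4/5 3/5; -3/2 -1/2 1/2]

Gauss-Jordan on [A | I]:
R1 <- (1/5)*R1:  [    1  -4/5   3/5  |   1/5     0     0 ]
R2 <- R2 - (-15)*R1:  [  0  -5   6  |   3   1   0 ]
R2 <- (1/-5)*R2:  [    0     1  -6/5  |  -3/5  -1/5     0 ]
R1 <- R1 - (-4/5)*R2:  [     1      0  -9/25  |  -7/25  -4/25      0 ]
R3 <- R3 - (-5)*R2:  [  0   0   2  |  -3  -1   1 ]
R3 <- (1/2)*R3:  [    0     0     1  |  -3/2  -1/2   1/2 ]
R1 <- R1 - (-9/25)*R3:  [      1       0       0  |  -41/50  -17/50    9/50 ]
R2 <- R2 - (-6/5)*R3:  [     0      1      0  |  -12/5   -4/5    3/5 ]
Right block of [I | A^{-1}] is the inverse:
[ -41/50  -17/50  9/50 ]
[  -12/5    -4/5   3/5 ]
[   -3/2    -1/2   1/2 ]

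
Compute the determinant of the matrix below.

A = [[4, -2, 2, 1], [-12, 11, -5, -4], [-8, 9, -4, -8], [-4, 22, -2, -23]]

det(A) = -40

Forward elimination:
R2 <- R2 - (-3)*R1:  [  0   5   1  -1 ]
R3 <- R3 - (-2)*R1:  [  0   5   0  -6 ]
R4 <- R4 - (-1)*R1:  [   0   20    0  -22 ]
R3 <- R3 - (1)*R2:  [  0   0  -1  -5 ]
R4 <- R4 - (4)*R2:  [   0    0   -4  -18 ]
R4 <- R4 - (4)*R3:  [ 0  0  0  2 ]
Upper-triangular form:
[ 4  -2   2   1 ]
[ 0   5   1  -1 ]
[ 0   0  -1  -5 ]
[ 0   0   0   2 ]
det(A) = (-1)^0 * (4) * (5) * (-1) * (2) = -40  (0 row swaps -> sign +1)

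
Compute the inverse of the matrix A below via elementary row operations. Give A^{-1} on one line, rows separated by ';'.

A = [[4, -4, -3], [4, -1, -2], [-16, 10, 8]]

inverse = [-1/2 -1/12 -5/24; 0 2/3 1/6; -1 -1 -1/2]

Gauss-Jordan on [A | I]:
R1 <- (1/4)*R1:  [    1    -1  -3/4  |   1/4     0     0 ]
R2 <- R2 - (4)*R1:  [  0   3   1  |  -1   1   0 ]
R3 <- R3 - (-16)*R1:  [  0  -6  -4  |   4   0   1 ]
R2 <- (1/3)*R2:  [    0     1   1/3  |  -1/3   1/3     0 ]
R1 <- R1 - (-1)*R2:  [     1      0  -5/12  |  -1/12    1/3      0 ]
R3 <- R3 - (-6)*R2:  [  0   0  -2  |   2   2   1 ]
R3 <- (1/-2)*R3:  [    0     0     1  |    -1    -1  -1/2 ]
R1 <- R1 - (-5/12)*R3:  [     1      0      0  |   -1/2  -1/12  -5/24 ]
R2 <- R2 - (1/3)*R3:  [   0    1    0  |    0  2/3  1/6 ]
Right block of [I | A^{-1}] is the inverse:
[ -1/2  -1/12  -5/24 ]
[    0    2/3    1/6 ]
[   -1     -1   -1/2 ]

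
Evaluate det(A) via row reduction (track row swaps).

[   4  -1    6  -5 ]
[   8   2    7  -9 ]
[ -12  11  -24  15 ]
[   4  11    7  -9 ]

Forward elimination:
R2 <- R2 - (2)*R1:  [  0   4  -5   1 ]
R3 <- R3 - (-3)*R1:  [  0   8  -6   0 ]
R4 <- R4 - (1)*R1:  [  0  12   1  -4 ]
R3 <- R3 - (2)*R2:  [  0   0   4  -2 ]
R4 <- R4 - (3)*R2:  [  0   0  16  -7 ]
R4 <- R4 - (4)*R3:  [ 0  0  0  1 ]
Upper-triangular form:
[ 4  -1   6  -5 ]
[ 0   4  -5   1 ]
[ 0   0   4  -2 ]
[ 0   0   0   1 ]
det(A) = (-1)^0 * (4) * (4) * (4) * (1) = 64  (0 row swaps -> sign +1)

det(A) = 64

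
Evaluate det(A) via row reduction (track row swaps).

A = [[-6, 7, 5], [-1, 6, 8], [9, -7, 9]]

det(A) = -328

Forward elimination:
R2 <- R2 - (1/6)*R1:  [    0  29/6  43/6 ]
R3 <- R3 - (-3/2)*R1:  [    0   7/2  33/2 ]
R3 <- R3 - (21/29)*R2:  [      0       0  328/29 ]
Upper-triangular form:
[ -6     7       5 ]
[  0  29/6    43/6 ]
[  0     0  328/29 ]
det(A) = (-1)^0 * (-6) * (29/6) * (328/29) = -328  (0 row swaps -> sign +1)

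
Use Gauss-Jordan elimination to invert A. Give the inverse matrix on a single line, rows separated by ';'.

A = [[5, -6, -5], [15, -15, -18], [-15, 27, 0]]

Gauss-Jordan on [A | I]:
R1 <- (1/5)*R1:  [    1  -6/5    -1  |   1/5     0     0 ]
R2 <- R2 - (15)*R1:  [  0   3  -3  |  -3   1   0 ]
R3 <- R3 - (-15)*R1:  [   0    9  -15  |    3    0    1 ]
R2 <- (1/3)*R2:  [   0    1   -1  |   -1  1/3    0 ]
R1 <- R1 - (-6/5)*R2:  [     1      0  -11/5  |     -1    2/5      0 ]
R3 <- R3 - (9)*R2:  [  0   0  -6  |  12  -3   1 ]
R3 <- (1/-6)*R3:  [    0     0     1  |    -2   1/2  -1/6 ]
R1 <- R1 - (-11/5)*R3:  [      1       0       0  |   -27/5     3/2  -11/30 ]
R2 <- R2 - (-1)*R3:  [    0     1     0  |    -3   5/6  -1/6 ]
Right block of [I | A^{-1}] is the inverse:
[ -27/5  3/2  -11/30 ]
[    -3  5/6    -1/6 ]
[    -2  1/2    -1/6 ]

inverse = [-27/5 3/2 -11/30; -3 5/6 -1/6; -2 1/2 -1/6]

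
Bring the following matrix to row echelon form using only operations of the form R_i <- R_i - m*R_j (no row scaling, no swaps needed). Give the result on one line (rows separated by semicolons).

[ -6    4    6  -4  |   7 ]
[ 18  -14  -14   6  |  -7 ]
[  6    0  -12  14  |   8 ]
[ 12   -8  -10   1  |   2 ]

REF = [-6 4 6 -4 7; 0 -2 4 -6 14; 0 0 2 -2 43; 0 0 0 -5 -27]

Forward elimination:
R2 <- R2 - (-3)*R1:  [  0  -2   4  -6  14 ]
R3 <- R3 - (-1)*R1:  [  0   4  -6  10  15 ]
R4 <- R4 - (-2)*R1:  [  0   0   2  -7  16 ]
R3 <- R3 - (-2)*R2:  [  0   0   2  -2  43 ]
R4 <- R4 - (1)*R3:  [   0    0    0   -5  -27 ]
Row echelon form:
[ -6   4  6  -4  |    7 ]
[  0  -2  4  -6  |   14 ]
[  0   0  2  -2  |   43 ]
[  0   0  0  -5  |  -27 ]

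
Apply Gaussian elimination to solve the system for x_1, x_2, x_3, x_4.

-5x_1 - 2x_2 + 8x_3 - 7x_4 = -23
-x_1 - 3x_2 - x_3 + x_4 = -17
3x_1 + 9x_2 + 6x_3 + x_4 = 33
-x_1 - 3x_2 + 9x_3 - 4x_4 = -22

(4, 4, -2, -3)

Forward elimination on [A|b]:
R2 <- R2 - (1/5)*R1:  [     0  -13/5  -13/5   12/5  -62/5 ]
R3 <- R3 - (-3/5)*R1:  [     0   39/5   54/5  -16/5   96/5 ]
R4 <- R4 - (1/5)*R1:  [     0  -13/5   37/5  -13/5  -87/5 ]
R3 <- R3 - (-3)*R2:  [   0    0    3    4  -18 ]
R4 <- R4 - (1)*R2:  [  0   0  10  -5  -5 ]
R4 <- R4 - (10/3)*R3:  [     0      0      0  -55/3     55 ]
Row echelon form:
[ -5     -2      8     -7  |    -23 ]
[  0  -13/5  -13/5   12/5  |  -62/5 ]
[  0      0      3      4  |    -18 ]
[  0      0      0  -55/3  |     55 ]
Back-substitution:
x_4 = (55) / (-55/3) = -3
x_3 = (-18 - (4)*(-3)) / 3 = -2
x_2 = (-62/5 - (-13/5)*(-2) - (12/5)*(-3)) / (-13/5) = 4
x_1 = (-23 - (-2)*(4) - (8)*(-2) - (-7)*(-3)) / -5 = 4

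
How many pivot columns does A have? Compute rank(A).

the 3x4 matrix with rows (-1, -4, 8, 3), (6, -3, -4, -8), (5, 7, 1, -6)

Row reduction:
R2 <- R2 - (-6)*R1:  [   0  -27   44   10 ]
R3 <- R3 - (-5)*R1:  [   0  -13   41    9 ]
R3 <- R3 - (13/27)*R2:  [      0       0  535/27  113/27 ]
Row echelon form:
[ -1   -4       8       3 ]
[  0  -27      44      10 ]
[  0    0  535/27  113/27 ]
Nonzero rows / pivot columns: 3

rank(A) = 3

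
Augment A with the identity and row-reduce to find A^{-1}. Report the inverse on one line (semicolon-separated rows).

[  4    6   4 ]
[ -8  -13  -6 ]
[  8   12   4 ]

inverse = [5/4 3/2 1; -1 -1 -1/2; 1/2 0 -1/4]

Gauss-Jordan on [A | I]:
R1 <- (1/4)*R1:  [   1  3/2    1  |  1/4    0    0 ]
R2 <- R2 - (-8)*R1:  [  0  -1   2  |   2   1   0 ]
R3 <- R3 - (8)*R1:  [  0   0  -4  |  -2   0   1 ]
R2 <- (1/-1)*R2:  [  0   1  -2  |  -2  -1   0 ]
R1 <- R1 - (3/2)*R2:  [    1     0     4  |  13/4   3/2     0 ]
R3 <- (1/-4)*R3:  [    0     0     1  |   1/2     0  -1/4 ]
R1 <- R1 - (4)*R3:  [   1    0    0  |  5/4  3/2    1 ]
R2 <- R2 - (-2)*R3:  [    0     1     0  |    -1    -1  -1/2 ]
Right block of [I | A^{-1}] is the inverse:
[ 5/4  3/2     1 ]
[  -1   -1  -1/2 ]
[ 1/2    0  -1/4 ]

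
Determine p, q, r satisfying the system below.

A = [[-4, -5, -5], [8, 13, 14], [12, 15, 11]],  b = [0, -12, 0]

(5, -4, 0)

Forward elimination on [A|b]:
R2 <- R2 - (-2)*R1:  [   0    3    4  -12 ]
R3 <- R3 - (-3)*R1:  [  0   0  -4   0 ]
Row echelon form:
[ -4  -5  -5  |    0 ]
[  0   3   4  |  -12 ]
[  0   0  -4  |    0 ]
Back-substitution:
r = (0) / -4 = 0
q = (-12 - (4)*(0)) / 3 = -4
p = (0 - (-5)*(-4) - (-5)*(0)) / -4 = 5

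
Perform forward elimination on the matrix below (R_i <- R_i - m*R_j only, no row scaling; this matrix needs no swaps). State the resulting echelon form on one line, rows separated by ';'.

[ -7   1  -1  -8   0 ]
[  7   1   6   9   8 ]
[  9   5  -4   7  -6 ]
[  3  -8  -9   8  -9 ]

Forward elimination:
R2 <- R2 - (-1)*R1:  [ 0  2  5  1  8 ]
R3 <- R3 - (-9/7)*R1:  [     0   44/7  -37/7  -23/7     -6 ]
R4 <- R4 - (-3/7)*R1:  [     0  -53/7  -66/7   32/7     -9 ]
R3 <- R3 - (22/7)*R2:  [      0       0     -21   -45/7  -218/7 ]
R4 <- R4 - (-53/14)*R2:  [      0       0    19/2  117/14   149/7 ]
R4 <- R4 - (-19/42)*R3:  [        0         0         0    267/49  1058/147 ]
Row echelon form:
[ -7  1   -1      -8         0 ]
[  0  2    5       1         8 ]
[  0  0  -21   -45/7    -218/7 ]
[  0  0    0  267/49  1058/147 ]

REF = [-7 1 -1 -8 0; 0 2 5 1 8; 0 0 -21 -45/7 -218/7; 0 0 0 267/49 1058/147]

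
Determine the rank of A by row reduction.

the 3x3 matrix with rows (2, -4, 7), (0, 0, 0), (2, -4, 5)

Row reduction:
R3 <- R3 - (1)*R1:  [  0   0  -2 ]
R2 <-> R3   (pivot in column 3 was zero)
[ 2  -4   7 ]
[ 0   0  -2 ]
[ 0   0   0 ]
Row echelon form:
[ 2  -4   7 ]
[ 0   0  -2 ]
[ 0   0   0 ]
Nonzero rows / pivot columns: 2

rank(A) = 2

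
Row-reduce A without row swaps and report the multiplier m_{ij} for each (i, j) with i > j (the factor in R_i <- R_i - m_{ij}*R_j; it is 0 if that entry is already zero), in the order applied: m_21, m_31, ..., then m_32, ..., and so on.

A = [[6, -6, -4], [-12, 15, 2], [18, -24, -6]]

Forward elimination:
R2 <- R2 - (-2)*R1:  [  0   3  -6 ]
R3 <- R3 - (3)*R1:  [  0  -6   6 ]
R3 <- R3 - (-2)*R2:  [  0   0  -6 ]
Multipliers (in order of application): m_{21} = -2, m_{31} = 3, m_{32} = -2

multipliers: -2, 3, -2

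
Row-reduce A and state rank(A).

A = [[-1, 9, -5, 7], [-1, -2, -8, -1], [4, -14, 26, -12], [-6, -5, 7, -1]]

rank(A) = 3

Row reduction:
R2 <- R2 - (1)*R1:  [   0  -11   -3   -8 ]
R3 <- R3 - (-4)*R1:  [  0  22   6  16 ]
R4 <- R4 - (6)*R1:  [   0  -59   37  -43 ]
R3 <- R3 - (-2)*R2:  [ 0  0  0  0 ]
R4 <- R4 - (59/11)*R2:  [      0       0  584/11   -1/11 ]
R3 <-> R4   (pivot in column 3 was zero)
[ -1    9      -5      7 ]
[  0  -11      -3     -8 ]
[  0    0  584/11  -1/11 ]
[  0    0       0      0 ]
Row echelon form:
[ -1    9      -5      7 ]
[  0  -11      -3     -8 ]
[  0    0  584/11  -1/11 ]
[  0    0       0      0 ]
Nonzero rows / pivot columns: 3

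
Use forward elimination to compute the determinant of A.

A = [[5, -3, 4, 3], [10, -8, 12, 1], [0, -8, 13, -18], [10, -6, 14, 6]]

det(A) = 120

Forward elimination:
R2 <- R2 - (2)*R1:  [  0  -2   4  -5 ]
R4 <- R4 - (2)*R1:  [ 0  0  6  0 ]
R3 <- R3 - (4)*R2:  [  0   0  -3   2 ]
R4 <- R4 - (-2)*R3:  [ 0  0  0  4 ]
Upper-triangular form:
[ 5  -3   4   3 ]
[ 0  -2   4  -5 ]
[ 0   0  -3   2 ]
[ 0   0   0   4 ]
det(A) = (-1)^0 * (5) * (-2) * (-3) * (4) = 120  (0 row swaps -> sign +1)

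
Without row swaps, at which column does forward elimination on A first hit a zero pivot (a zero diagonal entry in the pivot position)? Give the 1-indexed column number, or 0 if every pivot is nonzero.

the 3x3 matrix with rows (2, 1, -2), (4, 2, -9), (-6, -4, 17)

first zero-pivot column = 2

Naive forward elimination:
R2 <- R2 - (2)*R1:  [  0   0  -5 ]
R3 <- R3 - (-3)*R1:  [  0  -1  11 ]
Matrix at this point:
[ 2   1  -2 ]
[ 0   0  -5 ]
[ 0  -1  11 ]
Pivot entry (2,2) is zero but row 3 has -1 in column 2 -> naive elimination stops; a row interchange (e.g. R2 <-> R3) would be required here.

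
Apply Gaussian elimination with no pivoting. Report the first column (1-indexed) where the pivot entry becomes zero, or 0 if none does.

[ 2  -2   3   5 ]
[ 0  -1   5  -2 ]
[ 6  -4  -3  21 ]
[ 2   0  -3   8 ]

first zero-pivot column = 0

Naive forward elimination:
R3 <- R3 - (3)*R1:  [   0    2  -12    6 ]
R4 <- R4 - (1)*R1:  [  0   2  -6   3 ]
R3 <- R3 - (-2)*R2:  [  0   0  -2   2 ]
R4 <- R4 - (-2)*R2:  [  0   0   4  -1 ]
R4 <- R4 - (-2)*R3:  [ 0  0  0  3 ]
All pivots nonzero; naive elimination completes without hitting a zero pivot.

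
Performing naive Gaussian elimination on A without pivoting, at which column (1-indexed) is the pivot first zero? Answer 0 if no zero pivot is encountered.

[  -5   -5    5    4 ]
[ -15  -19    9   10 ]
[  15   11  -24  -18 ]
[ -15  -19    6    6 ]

first zero-pivot column = 4

Naive forward elimination:
R2 <- R2 - (3)*R1:  [  0  -4  -6  -2 ]
R3 <- R3 - (-3)*R1:  [  0  -4  -9  -6 ]
R4 <- R4 - (3)*R1:  [  0  -4  -9  -6 ]
R3 <- R3 - (1)*R2:  [  0   0  -3  -4 ]
R4 <- R4 - (1)*R2:  [  0   0  -3  -4 ]
R4 <- R4 - (1)*R3:  [ 0  0  0  0 ]
Matrix at this point:
[ -5  -5   5   4 ]
[  0  -4  -6  -2 ]
[  0   0  -3  -4 ]
[  0   0   0   0 ]
Pivot entry (4,4) in the last row is zero and there are no rows below to swap with -> zero pivot in column 4 (A is singular).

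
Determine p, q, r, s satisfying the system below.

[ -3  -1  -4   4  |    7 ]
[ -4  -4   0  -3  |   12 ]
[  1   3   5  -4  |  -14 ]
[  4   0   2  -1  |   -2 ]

(0, -3, -1, 0)

Forward elimination on [A|b]:
R2 <- R2 - (4/3)*R1:  [     0   -8/3   16/3  -25/3    8/3 ]
R3 <- R3 - (-1/3)*R1:  [     0    8/3   11/3   -8/3  -35/3 ]
R4 <- R4 - (-4/3)*R1:  [     0   -4/3  -10/3   13/3   22/3 ]
R3 <- R3 - (-1)*R2:  [   0    0    9  -11   -9 ]
R4 <- R4 - (1/2)*R2:  [    0     0    -6  17/2     6 ]
R4 <- R4 - (-2/3)*R3:  [   0    0    0  7/6    0 ]
Row echelon form:
[ -3    -1    -4      4  |    7 ]
[  0  -8/3  16/3  -25/3  |  8/3 ]
[  0     0     9    -11  |   -9 ]
[  0     0     0    7/6  |    0 ]
Back-substitution:
s = (0) / (7/6) = 0
r = (-9 - (-11)*(0)) / 9 = -1
q = (8/3 - (16/3)*(-1) - (-25/3)*(0)) / (-8/3) = -3
p = (7 - (-1)*(-3) - (-4)*(-1) - (4)*(0)) / -3 = 0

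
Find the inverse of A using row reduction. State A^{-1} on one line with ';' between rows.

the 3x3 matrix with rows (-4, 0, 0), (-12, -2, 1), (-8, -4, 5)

inverse = [-1/4 0 0; 13/6 -5/6 1/6; 4/3 -2/3 1/3]

Gauss-Jordan on [A | I]:
R1 <- (1/-4)*R1:  [    1     0     0  |  -1/4     0     0 ]
R2 <- R2 - (-12)*R1:  [  0  -2   1  |  -3   1   0 ]
R3 <- R3 - (-8)*R1:  [  0  -4   5  |  -2   0   1 ]
R2 <- (1/-2)*R2:  [    0     1  -1/2  |   3/2  -1/2     0 ]
R3 <- R3 - (-4)*R2:  [  0   0   3  |   4  -2   1 ]
R3 <- (1/3)*R3:  [    0     0     1  |   4/3  -2/3   1/3 ]
R2 <- R2 - (-1/2)*R3:  [    0     1     0  |  13/6  -5/6   1/6 ]
Right block of [I | A^{-1}] is the inverse:
[ -1/4     0    0 ]
[ 13/6  -5/6  1/6 ]
[  4/3  -2/3  1/3 ]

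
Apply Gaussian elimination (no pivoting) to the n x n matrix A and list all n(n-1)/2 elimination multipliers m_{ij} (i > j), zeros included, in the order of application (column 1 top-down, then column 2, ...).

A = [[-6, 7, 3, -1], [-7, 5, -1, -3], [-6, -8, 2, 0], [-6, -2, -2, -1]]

multipliers: 7/6, 1, 1, 90/19, 54/19, 74/193

Forward elimination:
R2 <- R2 - (7/6)*R1:  [     0  -19/6   -9/2  -11/6 ]
R3 <- R3 - (1)*R1:  [   0  -15   -1    1 ]
R4 <- R4 - (1)*R1:  [  0  -9  -5   0 ]
R3 <- R3 - (90/19)*R2:  [      0       0  386/19  184/19 ]
R4 <- R4 - (54/19)*R2:  [      0       0  148/19   99/19 ]
R4 <- R4 - (74/193)*R3:  [       0        0        0  289/193 ]
Multipliers (in order of application): m_{21} = 7/6, m_{31} = 1, m_{41} = 1, m_{32} = 90/19, m_{42} = 54/19, m_{43} = 74/193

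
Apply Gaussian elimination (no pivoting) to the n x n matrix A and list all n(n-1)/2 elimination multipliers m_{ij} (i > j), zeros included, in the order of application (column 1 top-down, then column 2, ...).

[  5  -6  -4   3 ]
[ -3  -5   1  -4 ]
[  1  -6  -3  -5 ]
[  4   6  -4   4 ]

multipliers: -3/5, 1/5, 4/5, 24/43, -54/43, 110/61

Forward elimination:
R2 <- R2 - (-3/5)*R1:  [     0  -43/5   -7/5  -11/5 ]
R3 <- R3 - (1/5)*R1:  [     0  -24/5  -11/5  -28/5 ]
R4 <- R4 - (4/5)*R1:  [    0  54/5  -4/5   8/5 ]
R3 <- R3 - (24/43)*R2:  [       0        0   -61/43  -188/43 ]
R4 <- R4 - (-54/43)*R2:  [       0        0  -110/43   -50/43 ]
R4 <- R4 - (110/61)*R3:  [      0       0       0  410/61 ]
Multipliers (in order of application): m_{21} = -3/5, m_{31} = 1/5, m_{41} = 4/5, m_{32} = 24/43, m_{42} = -54/43, m_{43} = 110/61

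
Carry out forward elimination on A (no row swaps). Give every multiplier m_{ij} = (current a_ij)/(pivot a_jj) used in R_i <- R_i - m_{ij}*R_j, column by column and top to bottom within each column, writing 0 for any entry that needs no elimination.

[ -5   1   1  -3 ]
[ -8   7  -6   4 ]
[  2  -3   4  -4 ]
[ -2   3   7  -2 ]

multipliers: 8/5, -2/5, 2/5, -13/27, 13/27, 277/20

Forward elimination:
R2 <- R2 - (8/5)*R1:  [     0   27/5  -38/5   44/5 ]
R3 <- R3 - (-2/5)*R1:  [     0  -13/5   22/5  -26/5 ]
R4 <- R4 - (2/5)*R1:  [    0  13/5  33/5  -4/5 ]
R3 <- R3 - (-13/27)*R2:  [      0       0   20/27  -26/27 ]
R4 <- R4 - (13/27)*R2:  [       0        0   277/27  -136/27 ]
R4 <- R4 - (277/20)*R3:  [     0      0      0  83/10 ]
Multipliers (in order of application): m_{21} = 8/5, m_{31} = -2/5, m_{41} = 2/5, m_{32} = -13/27, m_{42} = 13/27, m_{43} = 277/20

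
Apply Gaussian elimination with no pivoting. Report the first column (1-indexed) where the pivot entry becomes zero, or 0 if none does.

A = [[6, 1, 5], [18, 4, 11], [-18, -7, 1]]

first zero-pivot column = 3

Naive forward elimination:
R2 <- R2 - (3)*R1:  [  0   1  -4 ]
R3 <- R3 - (-3)*R1:  [  0  -4  16 ]
R3 <- R3 - (-4)*R2:  [ 0  0  0 ]
Matrix at this point:
[ 6  1   5 ]
[ 0  1  -4 ]
[ 0  0   0 ]
Pivot entry (3,3) in the last row is zero and there are no rows below to swap with -> zero pivot in column 3 (A is singular).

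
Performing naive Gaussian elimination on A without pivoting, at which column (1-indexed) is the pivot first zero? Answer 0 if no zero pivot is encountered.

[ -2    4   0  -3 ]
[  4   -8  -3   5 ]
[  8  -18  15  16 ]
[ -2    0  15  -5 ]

first zero-pivot column = 2

Naive forward elimination:
R2 <- R2 - (-2)*R1:  [  0   0  -3  -1 ]
R3 <- R3 - (-4)*R1:  [  0  -2  15   4 ]
R4 <- R4 - (1)*R1:  [  0  -4  15  -2 ]
Matrix at this point:
[ -2   4   0  -3 ]
[  0   0  -3  -1 ]
[  0  -2  15   4 ]
[  0  -4  15  -2 ]
Pivot entry (2,2) is zero but row 3 has -2 in column 2 -> naive elimination stops; a row interchange (e.g. R2 <-> R3) would be required here.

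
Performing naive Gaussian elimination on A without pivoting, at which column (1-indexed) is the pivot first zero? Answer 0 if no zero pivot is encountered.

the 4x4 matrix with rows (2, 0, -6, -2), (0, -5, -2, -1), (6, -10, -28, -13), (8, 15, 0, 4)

Naive forward elimination:
R3 <- R3 - (3)*R1:  [   0  -10  -10   -7 ]
R4 <- R4 - (4)*R1:  [  0  15  24  12 ]
R3 <- R3 - (2)*R2:  [  0   0  -6  -5 ]
R4 <- R4 - (-3)*R2:  [  0   0  18   9 ]
R4 <- R4 - (-3)*R3:  [  0   0   0  -6 ]
All pivots nonzero; naive elimination completes without hitting a zero pivot.

first zero-pivot column = 0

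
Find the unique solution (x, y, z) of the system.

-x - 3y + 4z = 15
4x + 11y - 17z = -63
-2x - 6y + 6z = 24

Forward elimination on [A|b]:
R2 <- R2 - (-4)*R1:  [  0  -1  -1  -3 ]
R3 <- R3 - (2)*R1:  [  0   0  -2  -6 ]
Row echelon form:
[ -1  -3   4  |  15 ]
[  0  -1  -1  |  -3 ]
[  0   0  -2  |  -6 ]
Back-substitution:
z = (-6) / -2 = 3
y = (-3 - (-1)*(3)) / -1 = 0
x = (15 - (-3)*(0) - (4)*(3)) / -1 = -3

(-3, 0, 3)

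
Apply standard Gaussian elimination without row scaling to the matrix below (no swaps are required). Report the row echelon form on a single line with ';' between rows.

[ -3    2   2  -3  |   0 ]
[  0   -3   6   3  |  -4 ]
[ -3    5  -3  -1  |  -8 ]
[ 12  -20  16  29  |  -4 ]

REF = [-3 2 2 -3 0; 0 -3 6 3 -4; 0 0 1 5 -12; 0 0 0 5 12]

Forward elimination:
R3 <- R3 - (1)*R1:  [  0   3  -5   2  -8 ]
R4 <- R4 - (-4)*R1:  [   0  -12   24   17   -4 ]
R3 <- R3 - (-1)*R2:  [   0    0    1    5  -12 ]
R4 <- R4 - (4)*R2:  [  0   0   0   5  12 ]
Row echelon form:
[ -3   2  2  -3  |    0 ]
[  0  -3  6   3  |   -4 ]
[  0   0  1   5  |  -12 ]
[  0   0  0   5  |   12 ]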